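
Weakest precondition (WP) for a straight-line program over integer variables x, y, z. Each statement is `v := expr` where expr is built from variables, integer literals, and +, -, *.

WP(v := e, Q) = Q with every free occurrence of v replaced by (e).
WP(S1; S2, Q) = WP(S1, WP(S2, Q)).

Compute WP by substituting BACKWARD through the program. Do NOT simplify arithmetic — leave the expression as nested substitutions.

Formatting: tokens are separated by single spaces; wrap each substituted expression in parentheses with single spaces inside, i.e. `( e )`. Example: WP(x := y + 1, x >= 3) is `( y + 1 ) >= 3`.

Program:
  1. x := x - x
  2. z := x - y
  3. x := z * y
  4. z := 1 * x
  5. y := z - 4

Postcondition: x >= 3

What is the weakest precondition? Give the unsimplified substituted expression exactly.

post: x >= 3
stmt 5: y := z - 4  -- replace 0 occurrence(s) of y with (z - 4)
  => x >= 3
stmt 4: z := 1 * x  -- replace 0 occurrence(s) of z with (1 * x)
  => x >= 3
stmt 3: x := z * y  -- replace 1 occurrence(s) of x with (z * y)
  => ( z * y ) >= 3
stmt 2: z := x - y  -- replace 1 occurrence(s) of z with (x - y)
  => ( ( x - y ) * y ) >= 3
stmt 1: x := x - x  -- replace 1 occurrence(s) of x with (x - x)
  => ( ( ( x - x ) - y ) * y ) >= 3

Answer: ( ( ( x - x ) - y ) * y ) >= 3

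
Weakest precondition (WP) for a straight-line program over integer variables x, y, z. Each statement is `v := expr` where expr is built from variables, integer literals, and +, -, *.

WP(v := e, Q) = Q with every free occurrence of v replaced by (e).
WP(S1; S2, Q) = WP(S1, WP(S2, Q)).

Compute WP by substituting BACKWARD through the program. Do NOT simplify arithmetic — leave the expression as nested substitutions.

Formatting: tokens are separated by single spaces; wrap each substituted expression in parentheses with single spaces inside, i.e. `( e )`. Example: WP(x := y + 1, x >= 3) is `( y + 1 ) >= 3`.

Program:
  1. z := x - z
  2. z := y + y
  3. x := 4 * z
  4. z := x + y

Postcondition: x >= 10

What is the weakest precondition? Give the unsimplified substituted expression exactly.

Answer: ( 4 * ( y + y ) ) >= 10

Derivation:
post: x >= 10
stmt 4: z := x + y  -- replace 0 occurrence(s) of z with (x + y)
  => x >= 10
stmt 3: x := 4 * z  -- replace 1 occurrence(s) of x with (4 * z)
  => ( 4 * z ) >= 10
stmt 2: z := y + y  -- replace 1 occurrence(s) of z with (y + y)
  => ( 4 * ( y + y ) ) >= 10
stmt 1: z := x - z  -- replace 0 occurrence(s) of z with (x - z)
  => ( 4 * ( y + y ) ) >= 10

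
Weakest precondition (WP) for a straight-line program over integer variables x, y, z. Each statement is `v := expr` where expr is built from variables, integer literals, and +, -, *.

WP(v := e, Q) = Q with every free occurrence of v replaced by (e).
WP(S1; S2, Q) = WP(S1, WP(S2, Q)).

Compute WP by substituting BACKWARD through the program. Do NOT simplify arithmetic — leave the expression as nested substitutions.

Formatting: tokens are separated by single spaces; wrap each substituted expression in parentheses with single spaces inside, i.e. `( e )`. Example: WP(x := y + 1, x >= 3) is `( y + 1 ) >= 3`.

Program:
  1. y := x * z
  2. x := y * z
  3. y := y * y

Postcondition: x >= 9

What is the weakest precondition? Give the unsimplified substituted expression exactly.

Answer: ( ( x * z ) * z ) >= 9

Derivation:
post: x >= 9
stmt 3: y := y * y  -- replace 0 occurrence(s) of y with (y * y)
  => x >= 9
stmt 2: x := y * z  -- replace 1 occurrence(s) of x with (y * z)
  => ( y * z ) >= 9
stmt 1: y := x * z  -- replace 1 occurrence(s) of y with (x * z)
  => ( ( x * z ) * z ) >= 9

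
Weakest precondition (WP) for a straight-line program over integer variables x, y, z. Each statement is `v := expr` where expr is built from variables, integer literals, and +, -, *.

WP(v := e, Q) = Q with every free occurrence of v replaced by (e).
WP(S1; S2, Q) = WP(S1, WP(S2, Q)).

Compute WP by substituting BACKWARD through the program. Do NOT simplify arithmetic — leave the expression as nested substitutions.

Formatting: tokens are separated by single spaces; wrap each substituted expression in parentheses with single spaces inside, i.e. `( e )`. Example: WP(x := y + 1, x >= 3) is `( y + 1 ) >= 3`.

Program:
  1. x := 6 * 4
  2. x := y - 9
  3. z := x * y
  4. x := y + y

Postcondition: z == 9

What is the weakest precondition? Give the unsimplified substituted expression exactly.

post: z == 9
stmt 4: x := y + y  -- replace 0 occurrence(s) of x with (y + y)
  => z == 9
stmt 3: z := x * y  -- replace 1 occurrence(s) of z with (x * y)
  => ( x * y ) == 9
stmt 2: x := y - 9  -- replace 1 occurrence(s) of x with (y - 9)
  => ( ( y - 9 ) * y ) == 9
stmt 1: x := 6 * 4  -- replace 0 occurrence(s) of x with (6 * 4)
  => ( ( y - 9 ) * y ) == 9

Answer: ( ( y - 9 ) * y ) == 9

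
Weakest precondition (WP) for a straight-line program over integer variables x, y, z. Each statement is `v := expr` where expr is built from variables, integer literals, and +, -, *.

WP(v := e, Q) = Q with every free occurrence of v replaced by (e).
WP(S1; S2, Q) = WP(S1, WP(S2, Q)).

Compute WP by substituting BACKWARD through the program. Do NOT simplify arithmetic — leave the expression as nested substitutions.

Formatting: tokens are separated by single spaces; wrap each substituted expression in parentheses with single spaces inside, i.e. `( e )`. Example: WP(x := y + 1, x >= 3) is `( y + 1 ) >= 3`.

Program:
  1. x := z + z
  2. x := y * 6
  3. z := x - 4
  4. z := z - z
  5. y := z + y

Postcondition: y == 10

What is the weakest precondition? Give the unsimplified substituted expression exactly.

Answer: ( ( ( ( y * 6 ) - 4 ) - ( ( y * 6 ) - 4 ) ) + y ) == 10

Derivation:
post: y == 10
stmt 5: y := z + y  -- replace 1 occurrence(s) of y with (z + y)
  => ( z + y ) == 10
stmt 4: z := z - z  -- replace 1 occurrence(s) of z with (z - z)
  => ( ( z - z ) + y ) == 10
stmt 3: z := x - 4  -- replace 2 occurrence(s) of z with (x - 4)
  => ( ( ( x - 4 ) - ( x - 4 ) ) + y ) == 10
stmt 2: x := y * 6  -- replace 2 occurrence(s) of x with (y * 6)
  => ( ( ( ( y * 6 ) - 4 ) - ( ( y * 6 ) - 4 ) ) + y ) == 10
stmt 1: x := z + z  -- replace 0 occurrence(s) of x with (z + z)
  => ( ( ( ( y * 6 ) - 4 ) - ( ( y * 6 ) - 4 ) ) + y ) == 10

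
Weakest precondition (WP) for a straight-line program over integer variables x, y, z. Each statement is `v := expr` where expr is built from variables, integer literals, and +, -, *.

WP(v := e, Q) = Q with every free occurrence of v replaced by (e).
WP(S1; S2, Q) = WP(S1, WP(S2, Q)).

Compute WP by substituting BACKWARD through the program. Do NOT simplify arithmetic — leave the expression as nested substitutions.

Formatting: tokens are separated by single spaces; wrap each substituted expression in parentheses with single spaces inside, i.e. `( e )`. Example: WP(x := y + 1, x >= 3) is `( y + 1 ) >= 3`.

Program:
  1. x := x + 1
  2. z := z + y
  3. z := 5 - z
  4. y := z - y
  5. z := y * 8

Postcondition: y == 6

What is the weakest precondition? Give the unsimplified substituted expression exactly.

Answer: ( ( 5 - ( z + y ) ) - y ) == 6

Derivation:
post: y == 6
stmt 5: z := y * 8  -- replace 0 occurrence(s) of z with (y * 8)
  => y == 6
stmt 4: y := z - y  -- replace 1 occurrence(s) of y with (z - y)
  => ( z - y ) == 6
stmt 3: z := 5 - z  -- replace 1 occurrence(s) of z with (5 - z)
  => ( ( 5 - z ) - y ) == 6
stmt 2: z := z + y  -- replace 1 occurrence(s) of z with (z + y)
  => ( ( 5 - ( z + y ) ) - y ) == 6
stmt 1: x := x + 1  -- replace 0 occurrence(s) of x with (x + 1)
  => ( ( 5 - ( z + y ) ) - y ) == 6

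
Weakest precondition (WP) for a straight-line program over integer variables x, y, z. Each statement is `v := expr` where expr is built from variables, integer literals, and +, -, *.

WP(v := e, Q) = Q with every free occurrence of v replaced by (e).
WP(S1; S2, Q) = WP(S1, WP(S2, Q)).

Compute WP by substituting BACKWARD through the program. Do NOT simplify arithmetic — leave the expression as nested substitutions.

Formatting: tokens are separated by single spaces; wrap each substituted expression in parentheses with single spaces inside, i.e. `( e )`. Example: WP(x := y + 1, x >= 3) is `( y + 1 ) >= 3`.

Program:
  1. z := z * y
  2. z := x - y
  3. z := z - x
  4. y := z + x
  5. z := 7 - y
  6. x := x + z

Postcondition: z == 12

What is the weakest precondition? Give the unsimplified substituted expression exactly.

post: z == 12
stmt 6: x := x + z  -- replace 0 occurrence(s) of x with (x + z)
  => z == 12
stmt 5: z := 7 - y  -- replace 1 occurrence(s) of z with (7 - y)
  => ( 7 - y ) == 12
stmt 4: y := z + x  -- replace 1 occurrence(s) of y with (z + x)
  => ( 7 - ( z + x ) ) == 12
stmt 3: z := z - x  -- replace 1 occurrence(s) of z with (z - x)
  => ( 7 - ( ( z - x ) + x ) ) == 12
stmt 2: z := x - y  -- replace 1 occurrence(s) of z with (x - y)
  => ( 7 - ( ( ( x - y ) - x ) + x ) ) == 12
stmt 1: z := z * y  -- replace 0 occurrence(s) of z with (z * y)
  => ( 7 - ( ( ( x - y ) - x ) + x ) ) == 12

Answer: ( 7 - ( ( ( x - y ) - x ) + x ) ) == 12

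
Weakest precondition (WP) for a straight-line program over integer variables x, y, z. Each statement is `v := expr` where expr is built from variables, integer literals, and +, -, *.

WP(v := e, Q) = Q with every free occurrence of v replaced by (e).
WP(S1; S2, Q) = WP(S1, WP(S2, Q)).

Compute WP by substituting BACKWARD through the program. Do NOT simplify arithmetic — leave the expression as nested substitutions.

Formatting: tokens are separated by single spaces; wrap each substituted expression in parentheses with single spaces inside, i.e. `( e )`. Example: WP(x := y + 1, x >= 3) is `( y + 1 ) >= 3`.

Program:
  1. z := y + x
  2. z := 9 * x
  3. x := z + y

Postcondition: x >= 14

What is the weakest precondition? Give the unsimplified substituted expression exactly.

Answer: ( ( 9 * x ) + y ) >= 14

Derivation:
post: x >= 14
stmt 3: x := z + y  -- replace 1 occurrence(s) of x with (z + y)
  => ( z + y ) >= 14
stmt 2: z := 9 * x  -- replace 1 occurrence(s) of z with (9 * x)
  => ( ( 9 * x ) + y ) >= 14
stmt 1: z := y + x  -- replace 0 occurrence(s) of z with (y + x)
  => ( ( 9 * x ) + y ) >= 14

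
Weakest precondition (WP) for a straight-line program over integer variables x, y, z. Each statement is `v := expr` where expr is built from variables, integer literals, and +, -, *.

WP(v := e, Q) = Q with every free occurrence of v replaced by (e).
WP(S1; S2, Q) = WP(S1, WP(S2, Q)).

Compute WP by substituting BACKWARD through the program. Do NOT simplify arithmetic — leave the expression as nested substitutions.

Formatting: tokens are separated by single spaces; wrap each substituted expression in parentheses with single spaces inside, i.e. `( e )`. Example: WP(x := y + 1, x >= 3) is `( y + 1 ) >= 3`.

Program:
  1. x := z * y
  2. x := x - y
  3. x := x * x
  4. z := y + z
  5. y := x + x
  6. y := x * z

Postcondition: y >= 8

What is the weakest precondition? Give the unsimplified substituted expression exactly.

Answer: ( ( ( ( z * y ) - y ) * ( ( z * y ) - y ) ) * ( y + z ) ) >= 8

Derivation:
post: y >= 8
stmt 6: y := x * z  -- replace 1 occurrence(s) of y with (x * z)
  => ( x * z ) >= 8
stmt 5: y := x + x  -- replace 0 occurrence(s) of y with (x + x)
  => ( x * z ) >= 8
stmt 4: z := y + z  -- replace 1 occurrence(s) of z with (y + z)
  => ( x * ( y + z ) ) >= 8
stmt 3: x := x * x  -- replace 1 occurrence(s) of x with (x * x)
  => ( ( x * x ) * ( y + z ) ) >= 8
stmt 2: x := x - y  -- replace 2 occurrence(s) of x with (x - y)
  => ( ( ( x - y ) * ( x - y ) ) * ( y + z ) ) >= 8
stmt 1: x := z * y  -- replace 2 occurrence(s) of x with (z * y)
  => ( ( ( ( z * y ) - y ) * ( ( z * y ) - y ) ) * ( y + z ) ) >= 8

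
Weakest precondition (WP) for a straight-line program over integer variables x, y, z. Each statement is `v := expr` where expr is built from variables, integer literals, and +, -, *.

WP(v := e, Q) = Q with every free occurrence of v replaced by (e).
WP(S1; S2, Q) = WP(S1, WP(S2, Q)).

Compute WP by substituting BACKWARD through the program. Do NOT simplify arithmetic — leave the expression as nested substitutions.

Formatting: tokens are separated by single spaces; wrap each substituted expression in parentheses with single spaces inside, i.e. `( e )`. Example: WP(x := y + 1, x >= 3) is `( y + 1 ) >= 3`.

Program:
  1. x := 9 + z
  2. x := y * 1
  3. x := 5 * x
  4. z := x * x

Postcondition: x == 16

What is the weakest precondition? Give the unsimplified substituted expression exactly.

Answer: ( 5 * ( y * 1 ) ) == 16

Derivation:
post: x == 16
stmt 4: z := x * x  -- replace 0 occurrence(s) of z with (x * x)
  => x == 16
stmt 3: x := 5 * x  -- replace 1 occurrence(s) of x with (5 * x)
  => ( 5 * x ) == 16
stmt 2: x := y * 1  -- replace 1 occurrence(s) of x with (y * 1)
  => ( 5 * ( y * 1 ) ) == 16
stmt 1: x := 9 + z  -- replace 0 occurrence(s) of x with (9 + z)
  => ( 5 * ( y * 1 ) ) == 16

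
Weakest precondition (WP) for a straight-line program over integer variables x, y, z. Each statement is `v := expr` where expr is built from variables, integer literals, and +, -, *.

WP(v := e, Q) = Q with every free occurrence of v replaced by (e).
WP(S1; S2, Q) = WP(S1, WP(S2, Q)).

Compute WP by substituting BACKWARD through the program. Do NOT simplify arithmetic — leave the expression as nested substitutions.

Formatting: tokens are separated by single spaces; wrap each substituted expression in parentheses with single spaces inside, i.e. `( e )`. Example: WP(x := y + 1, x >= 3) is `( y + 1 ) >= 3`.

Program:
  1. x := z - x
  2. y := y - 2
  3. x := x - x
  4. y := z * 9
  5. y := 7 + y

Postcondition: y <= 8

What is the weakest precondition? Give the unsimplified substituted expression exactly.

post: y <= 8
stmt 5: y := 7 + y  -- replace 1 occurrence(s) of y with (7 + y)
  => ( 7 + y ) <= 8
stmt 4: y := z * 9  -- replace 1 occurrence(s) of y with (z * 9)
  => ( 7 + ( z * 9 ) ) <= 8
stmt 3: x := x - x  -- replace 0 occurrence(s) of x with (x - x)
  => ( 7 + ( z * 9 ) ) <= 8
stmt 2: y := y - 2  -- replace 0 occurrence(s) of y with (y - 2)
  => ( 7 + ( z * 9 ) ) <= 8
stmt 1: x := z - x  -- replace 0 occurrence(s) of x with (z - x)
  => ( 7 + ( z * 9 ) ) <= 8

Answer: ( 7 + ( z * 9 ) ) <= 8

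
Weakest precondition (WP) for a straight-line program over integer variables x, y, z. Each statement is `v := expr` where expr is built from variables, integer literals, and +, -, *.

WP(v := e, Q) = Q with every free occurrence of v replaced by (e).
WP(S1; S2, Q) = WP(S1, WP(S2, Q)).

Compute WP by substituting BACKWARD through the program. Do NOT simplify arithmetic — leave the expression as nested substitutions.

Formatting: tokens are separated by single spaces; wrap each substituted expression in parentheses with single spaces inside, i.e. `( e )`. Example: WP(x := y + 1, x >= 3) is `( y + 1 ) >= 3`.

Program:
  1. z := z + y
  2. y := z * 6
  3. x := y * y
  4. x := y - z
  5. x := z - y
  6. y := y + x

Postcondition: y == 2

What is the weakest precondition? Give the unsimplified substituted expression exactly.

Answer: ( ( ( z + y ) * 6 ) + ( ( z + y ) - ( ( z + y ) * 6 ) ) ) == 2

Derivation:
post: y == 2
stmt 6: y := y + x  -- replace 1 occurrence(s) of y with (y + x)
  => ( y + x ) == 2
stmt 5: x := z - y  -- replace 1 occurrence(s) of x with (z - y)
  => ( y + ( z - y ) ) == 2
stmt 4: x := y - z  -- replace 0 occurrence(s) of x with (y - z)
  => ( y + ( z - y ) ) == 2
stmt 3: x := y * y  -- replace 0 occurrence(s) of x with (y * y)
  => ( y + ( z - y ) ) == 2
stmt 2: y := z * 6  -- replace 2 occurrence(s) of y with (z * 6)
  => ( ( z * 6 ) + ( z - ( z * 6 ) ) ) == 2
stmt 1: z := z + y  -- replace 3 occurrence(s) of z with (z + y)
  => ( ( ( z + y ) * 6 ) + ( ( z + y ) - ( ( z + y ) * 6 ) ) ) == 2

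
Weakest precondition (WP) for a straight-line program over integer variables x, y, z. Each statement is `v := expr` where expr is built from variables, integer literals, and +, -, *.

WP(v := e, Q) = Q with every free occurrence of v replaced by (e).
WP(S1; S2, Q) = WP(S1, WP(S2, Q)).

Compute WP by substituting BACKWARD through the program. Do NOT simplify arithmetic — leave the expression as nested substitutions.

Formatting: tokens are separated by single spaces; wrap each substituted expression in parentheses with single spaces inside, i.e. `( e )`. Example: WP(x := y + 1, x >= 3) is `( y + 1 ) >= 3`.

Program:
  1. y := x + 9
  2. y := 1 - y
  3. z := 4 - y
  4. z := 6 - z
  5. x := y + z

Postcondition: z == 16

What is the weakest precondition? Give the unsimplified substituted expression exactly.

post: z == 16
stmt 5: x := y + z  -- replace 0 occurrence(s) of x with (y + z)
  => z == 16
stmt 4: z := 6 - z  -- replace 1 occurrence(s) of z with (6 - z)
  => ( 6 - z ) == 16
stmt 3: z := 4 - y  -- replace 1 occurrence(s) of z with (4 - y)
  => ( 6 - ( 4 - y ) ) == 16
stmt 2: y := 1 - y  -- replace 1 occurrence(s) of y with (1 - y)
  => ( 6 - ( 4 - ( 1 - y ) ) ) == 16
stmt 1: y := x + 9  -- replace 1 occurrence(s) of y with (x + 9)
  => ( 6 - ( 4 - ( 1 - ( x + 9 ) ) ) ) == 16

Answer: ( 6 - ( 4 - ( 1 - ( x + 9 ) ) ) ) == 16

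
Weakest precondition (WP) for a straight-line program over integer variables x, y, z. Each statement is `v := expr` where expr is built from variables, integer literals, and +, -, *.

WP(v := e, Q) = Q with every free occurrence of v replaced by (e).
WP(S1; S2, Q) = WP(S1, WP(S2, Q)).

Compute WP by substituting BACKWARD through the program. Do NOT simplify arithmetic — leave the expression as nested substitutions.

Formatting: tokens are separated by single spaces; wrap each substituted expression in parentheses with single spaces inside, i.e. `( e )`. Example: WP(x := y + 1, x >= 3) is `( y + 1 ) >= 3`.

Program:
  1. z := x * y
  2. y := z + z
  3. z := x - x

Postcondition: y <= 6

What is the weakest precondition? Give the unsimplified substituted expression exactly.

Answer: ( ( x * y ) + ( x * y ) ) <= 6

Derivation:
post: y <= 6
stmt 3: z := x - x  -- replace 0 occurrence(s) of z with (x - x)
  => y <= 6
stmt 2: y := z + z  -- replace 1 occurrence(s) of y with (z + z)
  => ( z + z ) <= 6
stmt 1: z := x * y  -- replace 2 occurrence(s) of z with (x * y)
  => ( ( x * y ) + ( x * y ) ) <= 6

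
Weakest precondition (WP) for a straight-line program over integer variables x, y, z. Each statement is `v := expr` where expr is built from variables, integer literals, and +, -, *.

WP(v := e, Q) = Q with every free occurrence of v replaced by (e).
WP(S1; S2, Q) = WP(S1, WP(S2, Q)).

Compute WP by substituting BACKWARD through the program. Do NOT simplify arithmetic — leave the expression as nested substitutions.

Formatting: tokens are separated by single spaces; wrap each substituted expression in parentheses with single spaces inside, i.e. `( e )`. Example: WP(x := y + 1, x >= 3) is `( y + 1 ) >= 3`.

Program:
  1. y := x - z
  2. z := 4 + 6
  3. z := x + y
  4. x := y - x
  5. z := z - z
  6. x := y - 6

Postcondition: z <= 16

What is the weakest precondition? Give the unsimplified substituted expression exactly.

Answer: ( ( x + ( x - z ) ) - ( x + ( x - z ) ) ) <= 16

Derivation:
post: z <= 16
stmt 6: x := y - 6  -- replace 0 occurrence(s) of x with (y - 6)
  => z <= 16
stmt 5: z := z - z  -- replace 1 occurrence(s) of z with (z - z)
  => ( z - z ) <= 16
stmt 4: x := y - x  -- replace 0 occurrence(s) of x with (y - x)
  => ( z - z ) <= 16
stmt 3: z := x + y  -- replace 2 occurrence(s) of z with (x + y)
  => ( ( x + y ) - ( x + y ) ) <= 16
stmt 2: z := 4 + 6  -- replace 0 occurrence(s) of z with (4 + 6)
  => ( ( x + y ) - ( x + y ) ) <= 16
stmt 1: y := x - z  -- replace 2 occurrence(s) of y with (x - z)
  => ( ( x + ( x - z ) ) - ( x + ( x - z ) ) ) <= 16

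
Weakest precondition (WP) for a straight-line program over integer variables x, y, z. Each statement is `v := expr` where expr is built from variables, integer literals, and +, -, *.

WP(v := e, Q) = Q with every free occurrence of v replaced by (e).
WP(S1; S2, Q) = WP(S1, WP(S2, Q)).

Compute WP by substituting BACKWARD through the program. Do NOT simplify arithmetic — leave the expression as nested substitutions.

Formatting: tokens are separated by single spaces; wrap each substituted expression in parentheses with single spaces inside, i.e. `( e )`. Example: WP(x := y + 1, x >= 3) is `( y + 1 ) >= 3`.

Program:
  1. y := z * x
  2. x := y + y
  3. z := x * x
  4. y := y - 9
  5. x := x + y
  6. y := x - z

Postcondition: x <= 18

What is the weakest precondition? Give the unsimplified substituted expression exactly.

Answer: ( ( ( z * x ) + ( z * x ) ) + ( ( z * x ) - 9 ) ) <= 18

Derivation:
post: x <= 18
stmt 6: y := x - z  -- replace 0 occurrence(s) of y with (x - z)
  => x <= 18
stmt 5: x := x + y  -- replace 1 occurrence(s) of x with (x + y)
  => ( x + y ) <= 18
stmt 4: y := y - 9  -- replace 1 occurrence(s) of y with (y - 9)
  => ( x + ( y - 9 ) ) <= 18
stmt 3: z := x * x  -- replace 0 occurrence(s) of z with (x * x)
  => ( x + ( y - 9 ) ) <= 18
stmt 2: x := y + y  -- replace 1 occurrence(s) of x with (y + y)
  => ( ( y + y ) + ( y - 9 ) ) <= 18
stmt 1: y := z * x  -- replace 3 occurrence(s) of y with (z * x)
  => ( ( ( z * x ) + ( z * x ) ) + ( ( z * x ) - 9 ) ) <= 18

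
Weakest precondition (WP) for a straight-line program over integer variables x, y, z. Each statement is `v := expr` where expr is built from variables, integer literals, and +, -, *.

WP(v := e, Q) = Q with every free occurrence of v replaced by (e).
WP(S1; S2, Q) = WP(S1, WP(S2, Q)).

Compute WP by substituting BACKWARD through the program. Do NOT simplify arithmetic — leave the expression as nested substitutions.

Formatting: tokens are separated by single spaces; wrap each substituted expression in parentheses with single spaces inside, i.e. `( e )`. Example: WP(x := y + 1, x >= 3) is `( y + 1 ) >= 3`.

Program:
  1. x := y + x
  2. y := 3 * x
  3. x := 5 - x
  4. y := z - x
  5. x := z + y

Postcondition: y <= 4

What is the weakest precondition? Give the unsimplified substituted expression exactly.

Answer: ( z - ( 5 - ( y + x ) ) ) <= 4

Derivation:
post: y <= 4
stmt 5: x := z + y  -- replace 0 occurrence(s) of x with (z + y)
  => y <= 4
stmt 4: y := z - x  -- replace 1 occurrence(s) of y with (z - x)
  => ( z - x ) <= 4
stmt 3: x := 5 - x  -- replace 1 occurrence(s) of x with (5 - x)
  => ( z - ( 5 - x ) ) <= 4
stmt 2: y := 3 * x  -- replace 0 occurrence(s) of y with (3 * x)
  => ( z - ( 5 - x ) ) <= 4
stmt 1: x := y + x  -- replace 1 occurrence(s) of x with (y + x)
  => ( z - ( 5 - ( y + x ) ) ) <= 4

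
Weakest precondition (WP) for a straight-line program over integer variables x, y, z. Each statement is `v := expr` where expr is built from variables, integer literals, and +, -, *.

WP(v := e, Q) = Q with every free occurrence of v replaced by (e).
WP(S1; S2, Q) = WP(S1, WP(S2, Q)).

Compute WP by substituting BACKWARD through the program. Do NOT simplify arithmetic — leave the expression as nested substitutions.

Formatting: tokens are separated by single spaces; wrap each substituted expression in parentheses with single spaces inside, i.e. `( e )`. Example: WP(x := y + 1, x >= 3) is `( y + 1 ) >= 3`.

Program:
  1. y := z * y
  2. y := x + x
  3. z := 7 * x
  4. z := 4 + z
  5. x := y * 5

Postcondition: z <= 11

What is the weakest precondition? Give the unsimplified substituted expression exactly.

Answer: ( 4 + ( 7 * x ) ) <= 11

Derivation:
post: z <= 11
stmt 5: x := y * 5  -- replace 0 occurrence(s) of x with (y * 5)
  => z <= 11
stmt 4: z := 4 + z  -- replace 1 occurrence(s) of z with (4 + z)
  => ( 4 + z ) <= 11
stmt 3: z := 7 * x  -- replace 1 occurrence(s) of z with (7 * x)
  => ( 4 + ( 7 * x ) ) <= 11
stmt 2: y := x + x  -- replace 0 occurrence(s) of y with (x + x)
  => ( 4 + ( 7 * x ) ) <= 11
stmt 1: y := z * y  -- replace 0 occurrence(s) of y with (z * y)
  => ( 4 + ( 7 * x ) ) <= 11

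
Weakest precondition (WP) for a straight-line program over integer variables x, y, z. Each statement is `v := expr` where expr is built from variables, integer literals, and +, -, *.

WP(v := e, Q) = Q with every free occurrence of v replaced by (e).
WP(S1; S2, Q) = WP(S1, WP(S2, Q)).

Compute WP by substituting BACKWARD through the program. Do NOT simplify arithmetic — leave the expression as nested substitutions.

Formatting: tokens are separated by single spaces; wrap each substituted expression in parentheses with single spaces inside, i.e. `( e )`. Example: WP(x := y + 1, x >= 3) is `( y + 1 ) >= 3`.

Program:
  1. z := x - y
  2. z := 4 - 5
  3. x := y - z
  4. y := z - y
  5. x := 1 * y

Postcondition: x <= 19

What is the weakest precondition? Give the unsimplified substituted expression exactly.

Answer: ( 1 * ( ( 4 - 5 ) - y ) ) <= 19

Derivation:
post: x <= 19
stmt 5: x := 1 * y  -- replace 1 occurrence(s) of x with (1 * y)
  => ( 1 * y ) <= 19
stmt 4: y := z - y  -- replace 1 occurrence(s) of y with (z - y)
  => ( 1 * ( z - y ) ) <= 19
stmt 3: x := y - z  -- replace 0 occurrence(s) of x with (y - z)
  => ( 1 * ( z - y ) ) <= 19
stmt 2: z := 4 - 5  -- replace 1 occurrence(s) of z with (4 - 5)
  => ( 1 * ( ( 4 - 5 ) - y ) ) <= 19
stmt 1: z := x - y  -- replace 0 occurrence(s) of z with (x - y)
  => ( 1 * ( ( 4 - 5 ) - y ) ) <= 19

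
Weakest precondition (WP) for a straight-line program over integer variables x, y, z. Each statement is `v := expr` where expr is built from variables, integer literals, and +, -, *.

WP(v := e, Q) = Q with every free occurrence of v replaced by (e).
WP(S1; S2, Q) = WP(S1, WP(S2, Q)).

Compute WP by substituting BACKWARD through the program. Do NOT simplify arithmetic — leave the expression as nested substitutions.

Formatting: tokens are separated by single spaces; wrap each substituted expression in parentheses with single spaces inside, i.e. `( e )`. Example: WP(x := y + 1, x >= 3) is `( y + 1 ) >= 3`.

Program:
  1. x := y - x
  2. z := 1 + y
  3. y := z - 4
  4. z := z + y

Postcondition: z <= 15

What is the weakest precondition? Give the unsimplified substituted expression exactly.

Answer: ( ( 1 + y ) + ( ( 1 + y ) - 4 ) ) <= 15

Derivation:
post: z <= 15
stmt 4: z := z + y  -- replace 1 occurrence(s) of z with (z + y)
  => ( z + y ) <= 15
stmt 3: y := z - 4  -- replace 1 occurrence(s) of y with (z - 4)
  => ( z + ( z - 4 ) ) <= 15
stmt 2: z := 1 + y  -- replace 2 occurrence(s) of z with (1 + y)
  => ( ( 1 + y ) + ( ( 1 + y ) - 4 ) ) <= 15
stmt 1: x := y - x  -- replace 0 occurrence(s) of x with (y - x)
  => ( ( 1 + y ) + ( ( 1 + y ) - 4 ) ) <= 15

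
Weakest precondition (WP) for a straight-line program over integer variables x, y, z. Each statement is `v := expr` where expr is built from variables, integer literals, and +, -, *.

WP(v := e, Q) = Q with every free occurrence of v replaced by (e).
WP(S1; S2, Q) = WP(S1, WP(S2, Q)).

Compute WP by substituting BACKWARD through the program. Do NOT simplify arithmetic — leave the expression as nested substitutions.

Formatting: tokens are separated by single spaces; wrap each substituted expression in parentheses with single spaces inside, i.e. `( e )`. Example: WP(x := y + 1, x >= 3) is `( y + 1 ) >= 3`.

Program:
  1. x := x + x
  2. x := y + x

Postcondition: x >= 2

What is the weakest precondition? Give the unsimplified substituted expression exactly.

post: x >= 2
stmt 2: x := y + x  -- replace 1 occurrence(s) of x with (y + x)
  => ( y + x ) >= 2
stmt 1: x := x + x  -- replace 1 occurrence(s) of x with (x + x)
  => ( y + ( x + x ) ) >= 2

Answer: ( y + ( x + x ) ) >= 2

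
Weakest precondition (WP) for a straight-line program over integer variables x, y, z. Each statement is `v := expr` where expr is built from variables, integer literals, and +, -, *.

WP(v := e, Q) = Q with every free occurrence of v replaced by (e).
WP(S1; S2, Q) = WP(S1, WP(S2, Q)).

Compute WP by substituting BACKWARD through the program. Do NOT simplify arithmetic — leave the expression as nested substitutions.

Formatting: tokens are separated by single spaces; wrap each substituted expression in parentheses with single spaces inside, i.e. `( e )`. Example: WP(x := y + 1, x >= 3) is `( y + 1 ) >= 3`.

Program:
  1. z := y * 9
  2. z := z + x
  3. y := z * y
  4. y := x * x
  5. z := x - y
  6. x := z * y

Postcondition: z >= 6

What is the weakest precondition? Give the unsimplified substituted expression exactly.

Answer: ( x - ( x * x ) ) >= 6

Derivation:
post: z >= 6
stmt 6: x := z * y  -- replace 0 occurrence(s) of x with (z * y)
  => z >= 6
stmt 5: z := x - y  -- replace 1 occurrence(s) of z with (x - y)
  => ( x - y ) >= 6
stmt 4: y := x * x  -- replace 1 occurrence(s) of y with (x * x)
  => ( x - ( x * x ) ) >= 6
stmt 3: y := z * y  -- replace 0 occurrence(s) of y with (z * y)
  => ( x - ( x * x ) ) >= 6
stmt 2: z := z + x  -- replace 0 occurrence(s) of z with (z + x)
  => ( x - ( x * x ) ) >= 6
stmt 1: z := y * 9  -- replace 0 occurrence(s) of z with (y * 9)
  => ( x - ( x * x ) ) >= 6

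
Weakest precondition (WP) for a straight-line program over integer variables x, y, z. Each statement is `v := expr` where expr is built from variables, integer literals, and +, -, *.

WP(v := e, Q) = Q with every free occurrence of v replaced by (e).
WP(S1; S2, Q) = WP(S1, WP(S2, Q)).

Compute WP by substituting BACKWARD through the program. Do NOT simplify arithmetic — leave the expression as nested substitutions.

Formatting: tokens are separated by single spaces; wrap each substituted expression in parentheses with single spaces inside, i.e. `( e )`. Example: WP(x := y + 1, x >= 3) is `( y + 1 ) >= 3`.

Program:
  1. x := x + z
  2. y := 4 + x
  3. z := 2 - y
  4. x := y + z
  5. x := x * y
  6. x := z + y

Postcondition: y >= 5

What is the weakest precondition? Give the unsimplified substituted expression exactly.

Answer: ( 4 + ( x + z ) ) >= 5

Derivation:
post: y >= 5
stmt 6: x := z + y  -- replace 0 occurrence(s) of x with (z + y)
  => y >= 5
stmt 5: x := x * y  -- replace 0 occurrence(s) of x with (x * y)
  => y >= 5
stmt 4: x := y + z  -- replace 0 occurrence(s) of x with (y + z)
  => y >= 5
stmt 3: z := 2 - y  -- replace 0 occurrence(s) of z with (2 - y)
  => y >= 5
stmt 2: y := 4 + x  -- replace 1 occurrence(s) of y with (4 + x)
  => ( 4 + x ) >= 5
stmt 1: x := x + z  -- replace 1 occurrence(s) of x with (x + z)
  => ( 4 + ( x + z ) ) >= 5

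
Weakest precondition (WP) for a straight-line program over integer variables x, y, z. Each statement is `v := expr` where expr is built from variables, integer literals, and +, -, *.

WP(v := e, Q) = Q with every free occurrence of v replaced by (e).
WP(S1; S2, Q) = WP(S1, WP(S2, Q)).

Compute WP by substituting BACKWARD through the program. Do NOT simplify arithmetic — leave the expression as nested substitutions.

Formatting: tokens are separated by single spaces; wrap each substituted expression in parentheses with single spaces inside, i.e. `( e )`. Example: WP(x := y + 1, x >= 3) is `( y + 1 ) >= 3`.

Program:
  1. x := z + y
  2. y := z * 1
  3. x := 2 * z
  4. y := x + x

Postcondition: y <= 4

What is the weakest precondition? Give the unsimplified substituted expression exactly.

Answer: ( ( 2 * z ) + ( 2 * z ) ) <= 4

Derivation:
post: y <= 4
stmt 4: y := x + x  -- replace 1 occurrence(s) of y with (x + x)
  => ( x + x ) <= 4
stmt 3: x := 2 * z  -- replace 2 occurrence(s) of x with (2 * z)
  => ( ( 2 * z ) + ( 2 * z ) ) <= 4
stmt 2: y := z * 1  -- replace 0 occurrence(s) of y with (z * 1)
  => ( ( 2 * z ) + ( 2 * z ) ) <= 4
stmt 1: x := z + y  -- replace 0 occurrence(s) of x with (z + y)
  => ( ( 2 * z ) + ( 2 * z ) ) <= 4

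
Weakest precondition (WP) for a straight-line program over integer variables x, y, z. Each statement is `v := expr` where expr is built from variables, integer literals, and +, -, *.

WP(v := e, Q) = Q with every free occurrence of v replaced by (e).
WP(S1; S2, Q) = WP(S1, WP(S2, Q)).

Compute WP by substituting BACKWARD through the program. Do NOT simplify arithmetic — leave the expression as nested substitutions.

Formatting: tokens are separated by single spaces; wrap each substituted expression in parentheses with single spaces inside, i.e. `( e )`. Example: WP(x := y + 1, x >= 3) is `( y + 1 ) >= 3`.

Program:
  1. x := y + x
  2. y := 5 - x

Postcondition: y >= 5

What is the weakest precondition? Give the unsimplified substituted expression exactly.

post: y >= 5
stmt 2: y := 5 - x  -- replace 1 occurrence(s) of y with (5 - x)
  => ( 5 - x ) >= 5
stmt 1: x := y + x  -- replace 1 occurrence(s) of x with (y + x)
  => ( 5 - ( y + x ) ) >= 5

Answer: ( 5 - ( y + x ) ) >= 5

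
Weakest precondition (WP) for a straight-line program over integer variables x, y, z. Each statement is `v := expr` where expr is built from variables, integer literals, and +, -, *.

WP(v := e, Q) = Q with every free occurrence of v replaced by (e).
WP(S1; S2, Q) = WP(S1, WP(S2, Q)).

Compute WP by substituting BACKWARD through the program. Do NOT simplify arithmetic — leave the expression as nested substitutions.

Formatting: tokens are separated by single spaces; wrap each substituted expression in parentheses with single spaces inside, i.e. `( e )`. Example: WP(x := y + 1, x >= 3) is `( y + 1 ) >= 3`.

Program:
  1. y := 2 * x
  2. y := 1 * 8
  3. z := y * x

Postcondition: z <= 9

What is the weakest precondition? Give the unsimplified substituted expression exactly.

post: z <= 9
stmt 3: z := y * x  -- replace 1 occurrence(s) of z with (y * x)
  => ( y * x ) <= 9
stmt 2: y := 1 * 8  -- replace 1 occurrence(s) of y with (1 * 8)
  => ( ( 1 * 8 ) * x ) <= 9
stmt 1: y := 2 * x  -- replace 0 occurrence(s) of y with (2 * x)
  => ( ( 1 * 8 ) * x ) <= 9

Answer: ( ( 1 * 8 ) * x ) <= 9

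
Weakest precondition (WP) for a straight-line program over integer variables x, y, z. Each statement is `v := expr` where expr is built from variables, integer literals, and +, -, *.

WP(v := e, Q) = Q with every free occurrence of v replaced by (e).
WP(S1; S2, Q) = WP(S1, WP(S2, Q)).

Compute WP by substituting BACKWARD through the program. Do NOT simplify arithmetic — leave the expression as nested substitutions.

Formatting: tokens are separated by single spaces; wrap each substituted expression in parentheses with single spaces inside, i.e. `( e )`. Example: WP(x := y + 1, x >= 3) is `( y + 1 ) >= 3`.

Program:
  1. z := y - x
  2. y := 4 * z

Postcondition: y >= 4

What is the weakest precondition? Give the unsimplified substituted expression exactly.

Answer: ( 4 * ( y - x ) ) >= 4

Derivation:
post: y >= 4
stmt 2: y := 4 * z  -- replace 1 occurrence(s) of y with (4 * z)
  => ( 4 * z ) >= 4
stmt 1: z := y - x  -- replace 1 occurrence(s) of z with (y - x)
  => ( 4 * ( y - x ) ) >= 4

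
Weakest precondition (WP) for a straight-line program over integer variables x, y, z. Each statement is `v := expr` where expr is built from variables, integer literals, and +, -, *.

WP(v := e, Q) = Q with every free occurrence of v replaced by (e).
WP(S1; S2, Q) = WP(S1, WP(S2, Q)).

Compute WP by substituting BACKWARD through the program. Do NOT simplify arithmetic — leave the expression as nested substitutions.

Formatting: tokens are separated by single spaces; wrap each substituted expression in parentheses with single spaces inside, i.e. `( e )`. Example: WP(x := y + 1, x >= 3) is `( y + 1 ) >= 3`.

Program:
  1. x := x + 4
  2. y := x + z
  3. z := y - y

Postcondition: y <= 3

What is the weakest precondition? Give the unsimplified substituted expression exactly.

post: y <= 3
stmt 3: z := y - y  -- replace 0 occurrence(s) of z with (y - y)
  => y <= 3
stmt 2: y := x + z  -- replace 1 occurrence(s) of y with (x + z)
  => ( x + z ) <= 3
stmt 1: x := x + 4  -- replace 1 occurrence(s) of x with (x + 4)
  => ( ( x + 4 ) + z ) <= 3

Answer: ( ( x + 4 ) + z ) <= 3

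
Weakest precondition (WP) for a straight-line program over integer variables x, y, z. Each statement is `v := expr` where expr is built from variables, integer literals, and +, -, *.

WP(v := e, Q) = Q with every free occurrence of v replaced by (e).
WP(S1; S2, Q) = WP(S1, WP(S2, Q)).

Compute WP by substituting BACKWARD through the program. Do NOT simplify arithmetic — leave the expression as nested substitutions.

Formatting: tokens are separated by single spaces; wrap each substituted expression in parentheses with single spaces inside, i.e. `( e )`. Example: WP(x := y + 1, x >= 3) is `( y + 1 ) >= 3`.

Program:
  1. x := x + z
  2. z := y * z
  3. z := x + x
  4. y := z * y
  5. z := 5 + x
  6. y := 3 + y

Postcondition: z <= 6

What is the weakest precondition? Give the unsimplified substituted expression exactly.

Answer: ( 5 + ( x + z ) ) <= 6

Derivation:
post: z <= 6
stmt 6: y := 3 + y  -- replace 0 occurrence(s) of y with (3 + y)
  => z <= 6
stmt 5: z := 5 + x  -- replace 1 occurrence(s) of z with (5 + x)
  => ( 5 + x ) <= 6
stmt 4: y := z * y  -- replace 0 occurrence(s) of y with (z * y)
  => ( 5 + x ) <= 6
stmt 3: z := x + x  -- replace 0 occurrence(s) of z with (x + x)
  => ( 5 + x ) <= 6
stmt 2: z := y * z  -- replace 0 occurrence(s) of z with (y * z)
  => ( 5 + x ) <= 6
stmt 1: x := x + z  -- replace 1 occurrence(s) of x with (x + z)
  => ( 5 + ( x + z ) ) <= 6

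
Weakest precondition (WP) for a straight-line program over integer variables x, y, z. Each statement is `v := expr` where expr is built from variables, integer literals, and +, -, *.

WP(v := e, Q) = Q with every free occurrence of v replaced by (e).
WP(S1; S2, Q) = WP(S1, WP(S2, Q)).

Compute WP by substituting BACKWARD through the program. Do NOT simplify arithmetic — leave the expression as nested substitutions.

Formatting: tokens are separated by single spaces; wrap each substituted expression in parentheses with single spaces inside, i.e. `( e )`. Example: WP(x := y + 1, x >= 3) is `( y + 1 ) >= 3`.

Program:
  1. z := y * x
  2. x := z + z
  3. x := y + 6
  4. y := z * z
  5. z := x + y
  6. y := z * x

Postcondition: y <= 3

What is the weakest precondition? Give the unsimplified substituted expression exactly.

Answer: ( ( ( y + 6 ) + ( ( y * x ) * ( y * x ) ) ) * ( y + 6 ) ) <= 3

Derivation:
post: y <= 3
stmt 6: y := z * x  -- replace 1 occurrence(s) of y with (z * x)
  => ( z * x ) <= 3
stmt 5: z := x + y  -- replace 1 occurrence(s) of z with (x + y)
  => ( ( x + y ) * x ) <= 3
stmt 4: y := z * z  -- replace 1 occurrence(s) of y with (z * z)
  => ( ( x + ( z * z ) ) * x ) <= 3
stmt 3: x := y + 6  -- replace 2 occurrence(s) of x with (y + 6)
  => ( ( ( y + 6 ) + ( z * z ) ) * ( y + 6 ) ) <= 3
stmt 2: x := z + z  -- replace 0 occurrence(s) of x with (z + z)
  => ( ( ( y + 6 ) + ( z * z ) ) * ( y + 6 ) ) <= 3
stmt 1: z := y * x  -- replace 2 occurrence(s) of z with (y * x)
  => ( ( ( y + 6 ) + ( ( y * x ) * ( y * x ) ) ) * ( y + 6 ) ) <= 3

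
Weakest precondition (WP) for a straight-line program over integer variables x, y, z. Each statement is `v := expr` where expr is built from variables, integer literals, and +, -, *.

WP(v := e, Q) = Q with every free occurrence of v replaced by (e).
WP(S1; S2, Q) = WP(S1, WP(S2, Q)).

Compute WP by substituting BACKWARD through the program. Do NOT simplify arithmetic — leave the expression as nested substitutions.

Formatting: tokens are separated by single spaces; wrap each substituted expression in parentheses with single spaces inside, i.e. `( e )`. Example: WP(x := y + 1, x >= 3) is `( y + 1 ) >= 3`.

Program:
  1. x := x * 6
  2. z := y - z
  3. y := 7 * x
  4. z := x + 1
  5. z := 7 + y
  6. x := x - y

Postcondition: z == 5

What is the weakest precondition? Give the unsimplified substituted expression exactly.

post: z == 5
stmt 6: x := x - y  -- replace 0 occurrence(s) of x with (x - y)
  => z == 5
stmt 5: z := 7 + y  -- replace 1 occurrence(s) of z with (7 + y)
  => ( 7 + y ) == 5
stmt 4: z := x + 1  -- replace 0 occurrence(s) of z with (x + 1)
  => ( 7 + y ) == 5
stmt 3: y := 7 * x  -- replace 1 occurrence(s) of y with (7 * x)
  => ( 7 + ( 7 * x ) ) == 5
stmt 2: z := y - z  -- replace 0 occurrence(s) of z with (y - z)
  => ( 7 + ( 7 * x ) ) == 5
stmt 1: x := x * 6  -- replace 1 occurrence(s) of x with (x * 6)
  => ( 7 + ( 7 * ( x * 6 ) ) ) == 5

Answer: ( 7 + ( 7 * ( x * 6 ) ) ) == 5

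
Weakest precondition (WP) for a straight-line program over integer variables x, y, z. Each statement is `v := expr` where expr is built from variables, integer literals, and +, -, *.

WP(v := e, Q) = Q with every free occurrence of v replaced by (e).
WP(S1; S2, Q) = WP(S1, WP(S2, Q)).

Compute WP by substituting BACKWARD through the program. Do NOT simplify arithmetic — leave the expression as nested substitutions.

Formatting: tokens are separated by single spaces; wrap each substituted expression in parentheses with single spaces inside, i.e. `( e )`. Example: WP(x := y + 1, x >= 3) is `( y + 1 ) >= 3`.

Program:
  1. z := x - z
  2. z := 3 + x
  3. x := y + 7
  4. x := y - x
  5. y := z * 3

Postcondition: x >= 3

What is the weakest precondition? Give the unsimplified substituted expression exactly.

Answer: ( y - ( y + 7 ) ) >= 3

Derivation:
post: x >= 3
stmt 5: y := z * 3  -- replace 0 occurrence(s) of y with (z * 3)
  => x >= 3
stmt 4: x := y - x  -- replace 1 occurrence(s) of x with (y - x)
  => ( y - x ) >= 3
stmt 3: x := y + 7  -- replace 1 occurrence(s) of x with (y + 7)
  => ( y - ( y + 7 ) ) >= 3
stmt 2: z := 3 + x  -- replace 0 occurrence(s) of z with (3 + x)
  => ( y - ( y + 7 ) ) >= 3
stmt 1: z := x - z  -- replace 0 occurrence(s) of z with (x - z)
  => ( y - ( y + 7 ) ) >= 3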